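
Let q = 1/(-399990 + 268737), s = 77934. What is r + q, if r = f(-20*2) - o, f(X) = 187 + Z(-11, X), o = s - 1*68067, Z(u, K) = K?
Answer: -1275779161/131253 ≈ -9720.0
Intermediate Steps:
o = 9867 (o = 77934 - 1*68067 = 77934 - 68067 = 9867)
f(X) = 187 + X
q = -1/131253 (q = 1/(-131253) = -1/131253 ≈ -7.6189e-6)
r = -9720 (r = (187 - 20*2) - 1*9867 = (187 - 40) - 9867 = 147 - 9867 = -9720)
r + q = -9720 - 1/131253 = -1275779161/131253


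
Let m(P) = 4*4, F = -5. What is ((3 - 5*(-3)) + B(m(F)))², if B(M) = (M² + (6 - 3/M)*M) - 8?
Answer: 128881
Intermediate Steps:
m(P) = 16
B(M) = -8 + M² + M*(6 - 3/M) (B(M) = (M² + (6 - 3/M)*M) - 8 = (M² + M*(6 - 3/M)) - 8 = -8 + M² + M*(6 - 3/M))
((3 - 5*(-3)) + B(m(F)))² = ((3 - 5*(-3)) + (-11 + 16² + 6*16))² = ((3 + 15) + (-11 + 256 + 96))² = (18 + 341)² = 359² = 128881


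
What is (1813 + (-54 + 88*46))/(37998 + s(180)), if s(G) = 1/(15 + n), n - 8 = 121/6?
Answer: 1504013/9841488 ≈ 0.15282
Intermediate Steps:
n = 169/6 (n = 8 + 121/6 = 169/6 ≈ 28.167)
s(G) = 6/259 (s(G) = 1/(15 + 169/6) = 1/(259/6) = 6/259)
(1813 + (-54 + 88*46))/(37998 + s(180)) = (1813 + (-54 + 88*46))/(37998 + 6/259) = (1813 + (-54 + 4048))/(9841488/259) = (1813 + 3994)*(259/9841488) = 5807*(259/9841488) = 1504013/9841488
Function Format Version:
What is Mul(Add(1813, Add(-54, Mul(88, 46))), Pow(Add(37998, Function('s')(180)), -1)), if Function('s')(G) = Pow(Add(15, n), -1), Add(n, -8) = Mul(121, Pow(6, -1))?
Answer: Rational(1504013, 9841488) ≈ 0.15282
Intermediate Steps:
n = Rational(169, 6) (n = Add(8, Mul(121, Pow(6, -1))) = Add(8, Mul(121, Rational(1, 6))) = Add(8, Rational(121, 6)) = Rational(169, 6) ≈ 28.167)
Function('s')(G) = Rational(6, 259) (Function('s')(G) = Pow(Add(15, Rational(169, 6)), -1) = Pow(Rational(259, 6), -1) = Rational(6, 259))
Mul(Add(1813, Add(-54, Mul(88, 46))), Pow(Add(37998, Function('s')(180)), -1)) = Mul(Add(1813, Add(-54, Mul(88, 46))), Pow(Add(37998, Rational(6, 259)), -1)) = Mul(Add(1813, Add(-54, 4048)), Pow(Rational(9841488, 259), -1)) = Mul(Add(1813, 3994), Rational(259, 9841488)) = Mul(5807, Rational(259, 9841488)) = Rational(1504013, 9841488)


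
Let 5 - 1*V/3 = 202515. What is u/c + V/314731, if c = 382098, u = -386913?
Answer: -117969837781/40086028546 ≈ -2.9429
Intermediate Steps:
V = -607530 (V = 15 - 3*202515 = 15 - 607545 = -607530)
u/c + V/314731 = -386913/382098 - 607530/314731 = -386913*1/382098 - 607530*1/314731 = -128971/127366 - 607530/314731 = -117969837781/40086028546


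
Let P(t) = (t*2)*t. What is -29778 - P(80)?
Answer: -42578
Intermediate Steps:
P(t) = 2*t² (P(t) = (2*t)*t = 2*t²)
-29778 - P(80) = -29778 - 2*80² = -29778 - 2*6400 = -29778 - 1*12800 = -29778 - 12800 = -42578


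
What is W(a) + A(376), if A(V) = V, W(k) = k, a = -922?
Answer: -546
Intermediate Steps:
W(a) + A(376) = -922 + 376 = -546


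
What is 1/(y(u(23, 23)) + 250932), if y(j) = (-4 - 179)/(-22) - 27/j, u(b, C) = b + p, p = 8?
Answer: 682/171140703 ≈ 3.9850e-6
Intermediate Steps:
u(b, C) = 8 + b (u(b, C) = b + 8 = 8 + b)
y(j) = 183/22 - 27/j (y(j) = -183*(-1/22) - 27/j = 183/22 - 27/j)
1/(y(u(23, 23)) + 250932) = 1/((183/22 - 27/(8 + 23)) + 250932) = 1/((183/22 - 27/31) + 250932) = 1/(5079/682 + 250932) = 1/(171140703/682) = 682/171140703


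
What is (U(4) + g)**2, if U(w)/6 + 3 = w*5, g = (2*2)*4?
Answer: 13924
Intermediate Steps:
g = 16 (g = 4*4 = 16)
U(w) = -18 + 30*w (U(w) = -18 + 6*(w*5) = -18 + 6*(5*w) = -18 + 30*w)
(U(4) + g)**2 = ((-18 + 30*4) + 16)**2 = ((-18 + 120) + 16)**2 = (102 + 16)**2 = 118**2 = 13924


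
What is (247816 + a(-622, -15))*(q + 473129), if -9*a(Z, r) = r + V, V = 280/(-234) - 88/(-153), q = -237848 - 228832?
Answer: 9536319638621/5967 ≈ 1.5982e+9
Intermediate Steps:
q = -466680
V = -412/663 (V = 280*(-1/234) - 88*(-1/153) = -140/117 + 88/153 = -412/663 ≈ -0.62142)
a(Z, r) = 412/5967 - r/9 (a(Z, r) = -(r - 412/663)/9 = -(-412/663 + r)/9 = 412/5967 - r/9)
(247816 + a(-622, -15))*(q + 473129) = (247816 + (412/5967 - 1/9*(-15)))*(-466680 + 473129) = (247816 + (412/5967 + 5/3))*6449 = (247816 + 10357/5967)*6449 = (1478728429/5967)*6449 = 9536319638621/5967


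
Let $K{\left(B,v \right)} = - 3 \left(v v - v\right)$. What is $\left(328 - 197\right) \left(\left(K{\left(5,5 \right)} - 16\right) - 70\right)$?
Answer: $-19126$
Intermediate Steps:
$K{\left(B,v \right)} = - 3 v^{2} + 3 v$ ($K{\left(B,v \right)} = - 3 \left(v^{2} - v\right) = - 3 v^{2} + 3 v$)
$\left(328 - 197\right) \left(\left(K{\left(5,5 \right)} - 16\right) - 70\right) = \left(328 - 197\right) \left(\left(3 \cdot 5 \left(1 - 5\right) - 16\right) - 70\right) = 131 \left(\left(3 \cdot 5 \left(1 - 5\right) - 16\right) - 70\right) = 131 \left(\left(3 \cdot 5 \left(-4\right) - 16\right) - 70\right) = 131 \left(\left(-60 - 16\right) - 70\right) = 131 \left(-76 - 70\right) = 131 \left(-146\right) = -19126$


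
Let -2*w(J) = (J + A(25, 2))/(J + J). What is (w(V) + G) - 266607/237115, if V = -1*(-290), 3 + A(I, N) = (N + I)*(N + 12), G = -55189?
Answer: -3036077807639/55010680 ≈ -55191.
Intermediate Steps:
A(I, N) = -3 + (12 + N)*(I + N) (A(I, N) = -3 + (N + I)*(N + 12) = -3 + (I + N)*(12 + N) = -3 + (12 + N)*(I + N))
V = 290
w(J) = -(375 + J)/(4*J) (w(J) = -(J + (-3 + 2² + 12*25 + 12*2 + 25*2))/(2*(J + J)) = -(J + (-3 + 4 + 300 + 24 + 50))/(2*(2*J)) = -(J + 375)*1/(2*J)/2 = -(375 + J)*1/(2*J)/2 = -(375 + J)/(4*J))
(w(V) + G) - 266607/237115 = ((¼)*(-375 - 1*290)/290 - 55189) - 266607/237115 = ((¼)*(1/290)*(-375 - 290) - 55189) - 266607*1/237115 = ((¼)*(1/290)*(-665) - 55189) - 266607/237115 = (-133/232 - 55189) - 266607/237115 = -12803981/232 - 266607/237115 = -3036077807639/55010680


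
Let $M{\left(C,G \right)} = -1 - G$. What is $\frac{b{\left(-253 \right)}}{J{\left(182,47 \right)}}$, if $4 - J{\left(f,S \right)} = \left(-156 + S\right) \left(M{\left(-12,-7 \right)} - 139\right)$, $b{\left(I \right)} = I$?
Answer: $\frac{253}{14493} \approx 0.017457$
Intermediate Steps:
$J{\left(f,S \right)} = -20744 + 133 S$ ($J{\left(f,S \right)} = 4 - \left(-156 + S\right) \left(\left(-1 - -7\right) - 139\right) = 4 - \left(-156 + S\right) \left(\left(-1 + 7\right) - 139\right) = 4 - \left(-156 + S\right) \left(6 - 139\right) = 4 - \left(-156 + S\right) \left(-133\right) = 4 - \left(20748 - 133 S\right) = 4 + \left(-20748 + 133 S\right) = -20744 + 133 S$)
$\frac{b{\left(-253 \right)}}{J{\left(182,47 \right)}} = - \frac{253}{-20744 + 133 \cdot 47} = - \frac{253}{-20744 + 6251} = - \frac{253}{-14493} = \left(-253\right) \left(- \frac{1}{14493}\right) = \frac{253}{14493}$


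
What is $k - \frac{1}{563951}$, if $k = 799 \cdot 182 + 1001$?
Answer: $\frac{82573141468}{563951} \approx 1.4642 \cdot 10^{5}$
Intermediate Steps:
$k = 146419$ ($k = 145418 + 1001 = 146419$)
$k - \frac{1}{563951} = 146419 - \frac{1}{563951} = \frac{82573141468}{563951}$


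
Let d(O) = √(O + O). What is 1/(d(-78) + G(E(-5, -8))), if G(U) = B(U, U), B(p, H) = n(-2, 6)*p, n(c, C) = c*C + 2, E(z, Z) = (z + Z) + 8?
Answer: 25/1328 - I*√39/1328 ≈ 0.018825 - 0.0047026*I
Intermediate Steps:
E(z, Z) = 8 + Z + z (E(z, Z) = (Z + z) + 8 = 8 + Z + z)
n(c, C) = 2 + C*c (n(c, C) = C*c + 2 = 2 + C*c)
d(O) = √2*√O (d(O) = √(2*O) = √2*√O)
B(p, H) = -10*p (B(p, H) = (2 + 6*(-2))*p = (2 - 12)*p = -10*p)
G(U) = -10*U
1/(d(-78) + G(E(-5, -8))) = 1/(√2*√(-78) - 10*(8 - 8 - 5)) = 1/(√2*(I*√78) - 10*(-5)) = 1/(2*I*√39 + 50) = 1/(50 + 2*I*√39)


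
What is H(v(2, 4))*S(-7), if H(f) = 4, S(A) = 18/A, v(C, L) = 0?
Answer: -72/7 ≈ -10.286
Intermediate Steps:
H(v(2, 4))*S(-7) = 4*(18/(-7)) = 4*(18*(-1/7)) = 4*(-18/7) = -72/7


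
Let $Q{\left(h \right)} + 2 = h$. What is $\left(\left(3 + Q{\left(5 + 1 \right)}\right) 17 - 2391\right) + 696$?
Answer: $-1576$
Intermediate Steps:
$Q{\left(h \right)} = -2 + h$
$\left(\left(3 + Q{\left(5 + 1 \right)}\right) 17 - 2391\right) + 696 = \left(\left(3 + \left(-2 + \left(5 + 1\right)\right)\right) 17 - 2391\right) + 696 = \left(\left(3 + \left(-2 + 6\right)\right) 17 - 2391\right) + 696 = \left(\left(3 + 4\right) 17 - 2391\right) + 696 = \left(7 \cdot 17 - 2391\right) + 696 = \left(119 - 2391\right) + 696 = -2272 + 696 = -1576$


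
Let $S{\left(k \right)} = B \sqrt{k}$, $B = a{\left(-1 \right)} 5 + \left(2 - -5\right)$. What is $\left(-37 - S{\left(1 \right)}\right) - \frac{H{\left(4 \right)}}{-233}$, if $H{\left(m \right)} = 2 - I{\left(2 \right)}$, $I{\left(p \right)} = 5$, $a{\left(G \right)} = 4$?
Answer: $- \frac{14915}{233} \approx -64.013$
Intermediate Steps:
$H{\left(m \right)} = -3$ ($H{\left(m \right)} = 2 - 5 = -3$)
$B = 27$ ($B = 4 \cdot 5 + \left(2 - -5\right) = 20 + \left(2 + 5\right) = 20 + 7 = 27$)
$S{\left(k \right)} = 27 \sqrt{k}$
$\left(-37 - S{\left(1 \right)}\right) - \frac{H{\left(4 \right)}}{-233} = \left(-37 - 27 \sqrt{1}\right) - - \frac{3}{-233} = \left(-37 - 27 \cdot 1\right) - \left(-3\right) \left(- \frac{1}{233}\right) = \left(-37 - 27\right) - \frac{3}{233} = -64 - \frac{3}{233} = - \frac{14915}{233}$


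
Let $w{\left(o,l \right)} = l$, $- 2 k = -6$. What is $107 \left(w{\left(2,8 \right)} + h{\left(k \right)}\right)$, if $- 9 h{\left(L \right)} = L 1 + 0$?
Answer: $\frac{2461}{3} \approx 820.33$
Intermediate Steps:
$k = 3$ ($k = \left(- \frac{1}{2}\right) \left(-6\right) = 3$)
$h{\left(L \right)} = - \frac{L}{9}$ ($h{\left(L \right)} = - \frac{L 1 + 0}{9} = - \frac{L + 0}{9} = - \frac{L}{9}$)
$107 \left(w{\left(2,8 \right)} + h{\left(k \right)}\right) = 107 \left(8 - \frac{1}{3}\right) = 107 \cdot \frac{23}{3} = \frac{2461}{3}$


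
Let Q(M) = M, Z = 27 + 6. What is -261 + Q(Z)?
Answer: -228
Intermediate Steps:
Z = 33
-261 + Q(Z) = -261 + 33 = -228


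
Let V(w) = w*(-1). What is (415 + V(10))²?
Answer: 164025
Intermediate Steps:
V(w) = -w
(415 + V(10))² = (415 - 1*10)² = (415 - 10)² = 405² = 164025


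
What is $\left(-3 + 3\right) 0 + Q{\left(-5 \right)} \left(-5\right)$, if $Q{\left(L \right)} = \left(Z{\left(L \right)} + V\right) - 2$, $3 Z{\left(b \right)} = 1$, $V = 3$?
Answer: $- \frac{20}{3} \approx -6.6667$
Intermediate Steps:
$Z{\left(b \right)} = \frac{1}{3}$ ($Z{\left(b \right)} = \frac{1}{3} \cdot 1 = \frac{1}{3}$)
$Q{\left(L \right)} = \frac{4}{3}$ ($Q{\left(L \right)} = \left(\frac{1}{3} + 3\right) - 2 = \frac{10}{3} - 2 = \frac{4}{3}$)
$\left(-3 + 3\right) 0 + Q{\left(-5 \right)} \left(-5\right) = \left(-3 + 3\right) 0 + \frac{4}{3} \left(-5\right) = 0 \cdot 0 - \frac{20}{3} = 0 - \frac{20}{3} = - \frac{20}{3}$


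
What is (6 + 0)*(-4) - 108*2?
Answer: -240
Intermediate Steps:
(6 + 0)*(-4) - 108*2 = 6*(-4) - 216 = -24 - 216 = -240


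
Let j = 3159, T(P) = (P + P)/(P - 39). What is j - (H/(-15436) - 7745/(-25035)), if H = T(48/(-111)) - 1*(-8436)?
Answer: 89061476227757/28190816967 ≈ 3159.2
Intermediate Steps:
T(P) = 2*P/(-39 + P) (T(P) = (2*P)/(-39 + P) = 2*P/(-39 + P))
H = 12308156/1459 (H = 2*(48/(-111))/(-39 + 48/(-111)) - 1*(-8436) = 2*(48*(-1/111))/(-39 + 48*(-1/111)) + 8436 = 2*(-16/37)/(-39 - 16/37) + 8436 = 2*(-16/37)/(-1459/37) + 8436 = 2*(-16/37)*(-37/1459) + 8436 = 32/1459 + 8436 = 12308156/1459 ≈ 8436.0)
j - (H/(-15436) - 7745/(-25035)) = 3159 - ((12308156/1459)/(-15436) - 7745/(-25035)) = 3159 - ((12308156/1459)*(-1/15436) - 7745*(-1/25035)) = 3159 - (-3077039/5630281 + 1549/5007) = 3159 - 1*(-6685429004/28190816967) = 3159 + 6685429004/28190816967 = 89061476227757/28190816967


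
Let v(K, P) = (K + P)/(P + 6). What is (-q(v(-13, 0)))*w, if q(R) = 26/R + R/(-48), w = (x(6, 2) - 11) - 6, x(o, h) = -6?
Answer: -79189/288 ≈ -274.96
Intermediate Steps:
v(K, P) = (K + P)/(6 + P)
w = -23 (w = (-6 - 11) - 6 = -17 - 6 = -23)
q(R) = 26/R - R/48 (q(R) = 26/R + R*(-1/48) = 26/R - R/48)
(-q(v(-13, 0)))*w = -(26/(((-13 + 0)/(6 + 0))) - (-13 + 0)/(48*(6 + 0)))*(-23) = -(26/((-13/6)) - (-13)/(48*6))*(-23) = -(26/(((⅙)*(-13))) - (-13)/288)*(-23) = -(26/(-13/6) - 1/48*(-13/6))*(-23) = -(26*(-6/13) + 13/288)*(-23) = -(-12 + 13/288)*(-23) = -1*(-3443/288)*(-23) = (3443/288)*(-23) = -79189/288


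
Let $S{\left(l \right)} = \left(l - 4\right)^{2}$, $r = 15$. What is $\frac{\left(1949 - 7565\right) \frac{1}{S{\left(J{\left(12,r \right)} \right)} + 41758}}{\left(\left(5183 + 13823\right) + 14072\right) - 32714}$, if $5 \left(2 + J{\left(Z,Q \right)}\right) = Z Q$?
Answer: $- \frac{54}{149303} \approx -0.00036168$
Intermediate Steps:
$J{\left(Z,Q \right)} = -2 + \frac{Q Z}{5}$ ($J{\left(Z,Q \right)} = -2 + \frac{Z Q}{5} = -2 + \frac{Q Z}{5}$)
$S{\left(l \right)} = \left(-4 + l\right)^{2}$
$\frac{\left(1949 - 7565\right) \frac{1}{S{\left(J{\left(12,r \right)} \right)} + 41758}}{\left(\left(5183 + 13823\right) + 14072\right) - 32714} = \frac{\left(1949 - 7565\right) \frac{1}{\left(-4 - \left(2 - 36\right)\right)^{2} + 41758}}{\left(\left(5183 + 13823\right) + 14072\right) - 32714} = \frac{\left(-5616\right) \frac{1}{\left(-4 + \left(-2 + 36\right)\right)^{2} + 41758}}{\left(19006 + 14072\right) - 32714} = \frac{\left(-5616\right) \frac{1}{\left(-4 + 34\right)^{2} + 41758}}{33078 - 32714} = \frac{\left(-5616\right) \frac{1}{30^{2} + 41758}}{364} = - \frac{5616}{900 + 41758} \cdot \frac{1}{364} = - \frac{5616}{42658} \cdot \frac{1}{364} = \left(-5616\right) \frac{1}{42658} \cdot \frac{1}{364} = \left(- \frac{2808}{21329}\right) \frac{1}{364} = - \frac{54}{149303}$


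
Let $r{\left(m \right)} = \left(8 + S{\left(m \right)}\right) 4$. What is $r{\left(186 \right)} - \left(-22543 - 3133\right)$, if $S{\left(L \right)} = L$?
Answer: $26452$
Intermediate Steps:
$r{\left(m \right)} = 32 + 4 m$ ($r{\left(m \right)} = \left(8 + m\right) 4 = 32 + 4 m$)
$r{\left(186 \right)} - \left(-22543 - 3133\right) = \left(32 + 4 \cdot 186\right) - \left(-22543 - 3133\right) = \left(32 + 744\right) - -25676 = 776 + 25676 = 26452$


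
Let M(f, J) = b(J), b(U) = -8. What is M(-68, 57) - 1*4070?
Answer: -4078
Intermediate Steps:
M(f, J) = -8
M(-68, 57) - 1*4070 = -8 - 1*4070 = -8 - 4070 = -4078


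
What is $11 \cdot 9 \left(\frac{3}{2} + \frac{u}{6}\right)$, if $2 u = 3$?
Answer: $\frac{693}{4} \approx 173.25$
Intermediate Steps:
$u = \frac{3}{2}$ ($u = \frac{1}{2} \cdot 3 = \frac{3}{2} \approx 1.5$)
$11 \cdot 9 \left(\frac{3}{2} + \frac{u}{6}\right) = 11 \cdot 9 \left(\frac{3}{2} + \frac{3}{2 \cdot 6}\right) = 99 \left(3 \cdot \frac{1}{2} + \frac{3}{2} \cdot \frac{1}{6}\right) = 99 \left(\frac{3}{2} + \frac{1}{4}\right) = 99 \cdot \frac{7}{4} = \frac{693}{4}$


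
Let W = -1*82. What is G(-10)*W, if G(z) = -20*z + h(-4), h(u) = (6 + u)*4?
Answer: -17056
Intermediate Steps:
h(u) = 24 + 4*u
G(z) = 8 - 20*z (G(z) = -20*z + (24 + 4*(-4)) = -20*z + (24 - 16) = -20*z + 8 = 8 - 20*z)
W = -82
G(-10)*W = (8 - 20*(-10))*(-82) = (8 + 200)*(-82) = 208*(-82) = -17056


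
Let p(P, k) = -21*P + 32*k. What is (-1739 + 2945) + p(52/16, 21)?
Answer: 7239/4 ≈ 1809.8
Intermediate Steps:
(-1739 + 2945) + p(52/16, 21) = (-1739 + 2945) + (-1092/16 + 32*21) = 1206 + (-1092/16 + 672) = 1206 + (-21*13/4 + 672) = 1206 + (-273/4 + 672) = 1206 + 2415/4 = 7239/4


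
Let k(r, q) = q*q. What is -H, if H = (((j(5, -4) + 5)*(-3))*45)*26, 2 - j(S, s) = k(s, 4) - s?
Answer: -45630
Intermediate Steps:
k(r, q) = q²
j(S, s) = -14 + s (j(S, s) = 2 - (4² - s) = 2 - (16 - s) = 2 + (-16 + s) = -14 + s)
H = 45630 (H = ((((-14 - 4) + 5)*(-3))*45)*26 = (((-18 + 5)*(-3))*45)*26 = (-13*(-3)*45)*26 = (39*45)*26 = 1755*26 = 45630)
-H = -1*45630 = -45630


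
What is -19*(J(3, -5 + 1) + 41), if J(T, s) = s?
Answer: -703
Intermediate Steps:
-19*(J(3, -5 + 1) + 41) = -19*((-5 + 1) + 41) = -19*(-4 + 41) = -19*37 = -703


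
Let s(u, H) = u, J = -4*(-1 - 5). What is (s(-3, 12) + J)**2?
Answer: 441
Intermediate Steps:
J = 24 (J = -4*(-6) = 24)
(s(-3, 12) + J)**2 = (-3 + 24)**2 = 21**2 = 441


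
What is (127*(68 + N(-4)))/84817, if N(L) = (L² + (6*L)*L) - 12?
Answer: 21336/84817 ≈ 0.25155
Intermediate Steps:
N(L) = -12 + 7*L² (N(L) = (L² + 6*L²) - 12 = 7*L² - 12 = -12 + 7*L²)
(127*(68 + N(-4)))/84817 = (127*(68 + (-12 + 7*(-4)²)))/84817 = (127*(68 + (-12 + 7*16)))*(1/84817) = (127*(68 + (-12 + 112)))*(1/84817) = (127*(68 + 100))*(1/84817) = (127*168)*(1/84817) = 21336*(1/84817) = 21336/84817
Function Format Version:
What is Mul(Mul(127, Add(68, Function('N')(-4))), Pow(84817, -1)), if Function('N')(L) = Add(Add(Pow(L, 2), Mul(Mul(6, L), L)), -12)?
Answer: Rational(21336, 84817) ≈ 0.25155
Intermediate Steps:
Function('N')(L) = Add(-12, Mul(7, Pow(L, 2))) (Function('N')(L) = Add(Add(Pow(L, 2), Mul(6, Pow(L, 2))), -12) = Add(Mul(7, Pow(L, 2)), -12) = Add(-12, Mul(7, Pow(L, 2))))
Mul(Mul(127, Add(68, Function('N')(-4))), Pow(84817, -1)) = Mul(Mul(127, Add(68, Add(-12, Mul(7, Pow(-4, 2))))), Pow(84817, -1)) = Mul(Mul(127, Add(68, Add(-12, Mul(7, 16)))), Rational(1, 84817)) = Mul(Mul(127, Add(68, Add(-12, 112))), Rational(1, 84817)) = Mul(Mul(127, Add(68, 100)), Rational(1, 84817)) = Mul(Mul(127, 168), Rational(1, 84817)) = Mul(21336, Rational(1, 84817)) = Rational(21336, 84817)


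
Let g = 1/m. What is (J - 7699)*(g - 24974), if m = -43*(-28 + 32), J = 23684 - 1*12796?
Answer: -13698441981/172 ≈ -7.9642e+7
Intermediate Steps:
J = 10888 (J = 23684 - 12796 = 10888)
m = -172 (m = -43*4 = -172)
g = -1/172 (g = 1/(-172) = -1/172 ≈ -0.0058140)
(J - 7699)*(g - 24974) = (10888 - 7699)*(-1/172 - 24974) = 3189*(-4295529/172) = -13698441981/172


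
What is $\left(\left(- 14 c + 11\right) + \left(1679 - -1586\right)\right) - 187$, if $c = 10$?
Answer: $2949$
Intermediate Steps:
$\left(\left(- 14 c + 11\right) + \left(1679 - -1586\right)\right) - 187 = \left(\left(\left(-14\right) 10 + 11\right) + \left(1679 - -1586\right)\right) - 187 = \left(\left(-140 + 11\right) + \left(1679 + 1586\right)\right) - 187 = \left(-129 + 3265\right) - 187 = 3136 - 187 = 2949$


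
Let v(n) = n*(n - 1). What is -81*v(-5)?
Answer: -2430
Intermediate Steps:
v(n) = n*(-1 + n)
-81*v(-5) = -(-405)*(-1 - 5) = -(-405)*(-6) = -81*30 = -2430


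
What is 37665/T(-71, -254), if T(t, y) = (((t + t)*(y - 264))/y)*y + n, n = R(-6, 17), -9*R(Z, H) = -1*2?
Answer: 338985/662006 ≈ 0.51206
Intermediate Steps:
R(Z, H) = 2/9 (R(Z, H) = -(-1)*2/9 = -⅑*(-2) = 2/9)
n = 2/9 ≈ 0.22222
T(t, y) = 2/9 + 2*t*(-264 + y) (T(t, y) = (((t + t)*(y - 264))/y)*y + 2/9 = (((2*t)*(-264 + y))/y)*y + 2/9 = ((2*t*(-264 + y))/y)*y + 2/9 = (2*t*(-264 + y)/y)*y + 2/9 = 2*t*(-264 + y) + 2/9 = 2/9 + 2*t*(-264 + y))
37665/T(-71, -254) = 37665/(2/9 - 528*(-71) + 2*(-71)*(-254)) = 37665/(2/9 + 37488 + 36068) = 37665/(662006/9) = 37665*(9/662006) = 338985/662006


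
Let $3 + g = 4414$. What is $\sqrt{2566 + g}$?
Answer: $\sqrt{6977} \approx 83.528$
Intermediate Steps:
$g = 4411$ ($g = -3 + 4414 = 4411$)
$\sqrt{2566 + g} = \sqrt{2566 + 4411} = \sqrt{6977}$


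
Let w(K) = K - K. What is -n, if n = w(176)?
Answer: 0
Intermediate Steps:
w(K) = 0
n = 0
-n = -1*0 = 0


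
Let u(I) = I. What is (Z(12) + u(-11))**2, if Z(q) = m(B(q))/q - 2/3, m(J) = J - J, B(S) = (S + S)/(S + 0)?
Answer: 1225/9 ≈ 136.11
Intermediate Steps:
B(S) = 2 (B(S) = (2*S)/S = 2)
m(J) = 0
Z(q) = -2/3 (Z(q) = 0/q - 2/3 = 0 - 2*1/3 = 0 - 2/3 = -2/3)
(Z(12) + u(-11))**2 = (-2/3 - 11)**2 = (-35/3)**2 = 1225/9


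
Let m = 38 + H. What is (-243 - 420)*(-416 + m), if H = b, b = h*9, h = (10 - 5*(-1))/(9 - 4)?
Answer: 232713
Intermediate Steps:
h = 3 (h = (10 + 5)/5 = 15*(⅕) = 3)
b = 27 (b = 3*9 = 27)
H = 27
m = 65 (m = 38 + 27 = 65)
(-243 - 420)*(-416 + m) = (-243 - 420)*(-416 + 65) = -663*(-351) = 232713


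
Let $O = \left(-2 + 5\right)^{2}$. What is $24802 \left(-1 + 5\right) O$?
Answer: $892872$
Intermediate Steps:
$O = 9$ ($O = 3^{2} = 9$)
$24802 \left(-1 + 5\right) O = 24802 \left(-1 + 5\right) 9 = 24802 \cdot 4 \cdot 9 = 24802 \cdot 36 = 892872$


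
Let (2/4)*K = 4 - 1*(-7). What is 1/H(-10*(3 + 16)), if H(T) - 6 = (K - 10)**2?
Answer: 1/150 ≈ 0.0066667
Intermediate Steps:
K = 22 (K = 2*(4 - 1*(-7)) = 2*(4 + 7) = 2*11 = 22)
H(T) = 150 (H(T) = 6 + (22 - 10)**2 = 6 + 12**2 = 6 + 144 = 150)
1/H(-10*(3 + 16)) = 1/150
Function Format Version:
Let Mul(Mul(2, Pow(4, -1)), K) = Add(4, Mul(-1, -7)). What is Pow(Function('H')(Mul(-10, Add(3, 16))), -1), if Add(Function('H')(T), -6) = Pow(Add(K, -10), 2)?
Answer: Rational(1, 150) ≈ 0.0066667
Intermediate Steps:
K = 22 (K = Mul(2, Add(4, Mul(-1, -7))) = Mul(2, Add(4, 7)) = Mul(2, 11) = 22)
Function('H')(T) = 150 (Function('H')(T) = Add(6, Pow(Add(22, -10), 2)) = Add(6, Pow(12, 2)) = Add(6, 144) = 150)
Pow(Function('H')(Mul(-10, Add(3, 16))), -1) = Pow(150, -1) = Rational(1, 150)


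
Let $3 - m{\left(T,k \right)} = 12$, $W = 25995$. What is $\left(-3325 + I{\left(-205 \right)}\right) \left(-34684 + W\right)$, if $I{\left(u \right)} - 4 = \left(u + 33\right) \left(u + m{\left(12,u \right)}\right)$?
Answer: $-290968543$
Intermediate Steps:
$m{\left(T,k \right)} = -9$ ($m{\left(T,k \right)} = 3 - 12 = -9$)
$I{\left(u \right)} = 4 + \left(-9 + u\right) \left(33 + u\right)$ ($I{\left(u \right)} = 4 + \left(u + 33\right) \left(u - 9\right) = 4 + \left(33 + u\right) \left(-9 + u\right) = 4 + \left(-9 + u\right) \left(33 + u\right)$)
$\left(-3325 + I{\left(-205 \right)}\right) \left(-34684 + W\right) = \left(-3325 + \left(-293 + \left(-205\right)^{2} + 24 \left(-205\right)\right)\right) \left(-34684 + 25995\right) = \left(-3325 - -36812\right) \left(-8689\right) = \left(-3325 + 36812\right) \left(-8689\right) = 33487 \left(-8689\right) = -290968543$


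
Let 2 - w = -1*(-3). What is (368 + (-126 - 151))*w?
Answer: -91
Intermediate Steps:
w = -1 (w = 2 - (-1)*(-3) = 2 - 1*3 = 2 - 3 = -1)
(368 + (-126 - 151))*w = (368 + (-126 - 151))*(-1) = (368 - 277)*(-1) = 91*(-1) = -91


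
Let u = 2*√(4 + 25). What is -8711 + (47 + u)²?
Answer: -6386 + 188*√29 ≈ -5373.6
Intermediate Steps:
u = 2*√29 ≈ 10.770
-8711 + (47 + u)² = -8711 + (47 + 2*√29)²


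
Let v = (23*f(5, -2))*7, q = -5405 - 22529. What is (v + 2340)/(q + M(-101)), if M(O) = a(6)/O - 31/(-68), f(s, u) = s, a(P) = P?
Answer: -21599860/191847989 ≈ -0.11259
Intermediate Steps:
q = -27934
M(O) = 31/68 + 6/O (M(O) = 6/O - 31/(-68) = 6/O - 31*(-1/68) = 6/O + 31/68 = 31/68 + 6/O)
v = 805 (v = (23*5)*7 = 115*7 = 805)
(v + 2340)/(q + M(-101)) = (805 + 2340)/(-27934 + (31/68 + 6/(-101))) = 3145/(-27934 + (31/68 + 6*(-1/101))) = 3145/(-27934 + (31/68 - 6/101)) = 3145/(-27934 + 2723/6868) = 3145/(-191847989/6868) = 3145*(-6868/191847989) = -21599860/191847989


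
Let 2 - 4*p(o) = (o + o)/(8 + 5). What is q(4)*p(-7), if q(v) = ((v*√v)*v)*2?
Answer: 640/13 ≈ 49.231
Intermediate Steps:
p(o) = ½ - o/26 (p(o) = ½ - (o + o)/(4*(8 + 5)) = ½ - 2*o/(4*13) = ½ - o/26)
q(v) = 2*v^(5/2) (q(v) = (v^(3/2)*v)*2 = v^(5/2)*2 = 2*v^(5/2))
q(4)*p(-7) = (2*4^(5/2))*(½ - 1/26*(-7)) = (2*32)*(½ + 7/26) = 64*(10/13) = 640/13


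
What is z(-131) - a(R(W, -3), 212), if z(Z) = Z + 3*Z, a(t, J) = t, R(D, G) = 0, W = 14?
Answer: -524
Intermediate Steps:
z(Z) = 4*Z
z(-131) - a(R(W, -3), 212) = 4*(-131) - 1*0 = -524 + 0 = -524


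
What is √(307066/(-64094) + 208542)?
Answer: √214169842733227/32047 ≈ 456.66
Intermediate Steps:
√(307066/(-64094) + 208542) = √(307066*(-1/64094) + 208542) = √(-153533/32047 + 208542) = √(6682991941/32047) = √214169842733227/32047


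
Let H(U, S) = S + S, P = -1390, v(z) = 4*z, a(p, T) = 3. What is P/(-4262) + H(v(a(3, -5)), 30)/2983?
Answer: 2201045/6356773 ≈ 0.34625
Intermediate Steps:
H(U, S) = 2*S
P/(-4262) + H(v(a(3, -5)), 30)/2983 = -1390/(-4262) + (2*30)/2983 = -1390*(-1/4262) + 60*(1/2983) = 695/2131 + 60/2983 = 2201045/6356773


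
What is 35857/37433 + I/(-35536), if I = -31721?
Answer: 2461626545/1330219088 ≈ 1.8505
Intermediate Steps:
35857/37433 + I/(-35536) = 35857/37433 - 31721/(-35536) = 35857*(1/37433) - 31721*(-1/35536) = 35857/37433 + 31721/35536 = 2461626545/1330219088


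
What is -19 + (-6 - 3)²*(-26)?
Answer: -2125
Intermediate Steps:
-19 + (-6 - 3)²*(-26) = -19 + (-9)²*(-26) = -19 + 81*(-26) = -19 - 2106 = -2125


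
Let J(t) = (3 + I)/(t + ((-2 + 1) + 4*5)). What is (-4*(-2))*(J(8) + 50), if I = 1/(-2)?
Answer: 10820/27 ≈ 400.74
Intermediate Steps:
I = -1/2 ≈ -0.50000
J(t) = 5/(2*(19 + t)) (J(t) = (3 - 1/2)/(t + ((-2 + 1) + 4*5)) = 5/(2*(t + (-1 + 20))) = 5/(2*(t + 19)) = 5/(2*(19 + t)))
(-4*(-2))*(J(8) + 50) = (-4*(-2))*(5/(2*(19 + 8)) + 50) = 8*((5/2)/27 + 50) = 8*((5/2)*(1/27) + 50) = 8*(5/54 + 50) = 8*(2705/54) = 10820/27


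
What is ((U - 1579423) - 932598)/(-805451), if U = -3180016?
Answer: 5692037/805451 ≈ 7.0669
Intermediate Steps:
((U - 1579423) - 932598)/(-805451) = ((-3180016 - 1579423) - 932598)/(-805451) = (-4759439 - 932598)*(-1/805451) = -5692037*(-1/805451) = 5692037/805451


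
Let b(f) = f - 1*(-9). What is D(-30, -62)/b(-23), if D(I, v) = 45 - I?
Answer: -75/14 ≈ -5.3571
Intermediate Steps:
b(f) = 9 + f (b(f) = f + 9 = 9 + f)
D(-30, -62)/b(-23) = (45 - 1*(-30))/(9 - 23) = (45 + 30)/(-14) = 75*(-1/14) = -75/14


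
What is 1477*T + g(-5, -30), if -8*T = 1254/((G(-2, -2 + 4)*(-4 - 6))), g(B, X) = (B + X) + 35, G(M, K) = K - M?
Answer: 926079/160 ≈ 5788.0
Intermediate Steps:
g(B, X) = 35 + B + X
T = 627/160 (T = -627/(4*(((-2 + 4) - 1*(-2))*(-4 - 6))) = -627/(4*((2 + 2)*(-10))) = -627/(4*(4*(-10))) = -627/(4*(-40)) = -627*(-1)/(4*40) = -⅛*(-627/20) = 627/160 ≈ 3.9188)
1477*T + g(-5, -30) = 1477*(627/160) + (35 - 5 - 30) = 926079/160 + 0 = 926079/160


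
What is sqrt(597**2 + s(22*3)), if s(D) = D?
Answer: 35*sqrt(291) ≈ 597.06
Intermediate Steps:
sqrt(597**2 + s(22*3)) = sqrt(597**2 + 22*3) = sqrt(356409 + 66) = sqrt(356475) = 35*sqrt(291)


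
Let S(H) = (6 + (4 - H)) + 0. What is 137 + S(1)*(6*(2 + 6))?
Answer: 569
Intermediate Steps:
S(H) = 10 - H (S(H) = (10 - H) + 0 = 10 - H)
137 + S(1)*(6*(2 + 6)) = 137 + (10 - 1*1)*(6*(2 + 6)) = 137 + (10 - 1)*(6*8) = 137 + 9*48 = 137 + 432 = 569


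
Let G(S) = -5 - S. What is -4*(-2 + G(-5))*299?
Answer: 2392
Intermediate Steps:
-4*(-2 + G(-5))*299 = -4*(-2 + (-5 - 1*(-5)))*299 = -4*(-2 + (-5 + 5))*299 = -4*(-2 + 0)*299 = -4*(-2)*299 = 8*299 = 2392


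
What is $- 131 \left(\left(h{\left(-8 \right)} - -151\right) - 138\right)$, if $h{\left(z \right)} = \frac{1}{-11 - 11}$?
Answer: $- \frac{37335}{22} \approx -1697.0$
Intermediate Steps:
$h{\left(z \right)} = - \frac{1}{22}$ ($h{\left(z \right)} = \frac{1}{-22} = - \frac{1}{22}$)
$- 131 \left(\left(h{\left(-8 \right)} - -151\right) - 138\right) = - 131 \left(\left(- \frac{1}{22} - -151\right) - 138\right) = - 131 \left(\left(- \frac{1}{22} + 151\right) - 138\right) = - 131 \left(\frac{3321}{22} - 138\right) = \left(-131\right) \frac{285}{22} = - \frac{37335}{22}$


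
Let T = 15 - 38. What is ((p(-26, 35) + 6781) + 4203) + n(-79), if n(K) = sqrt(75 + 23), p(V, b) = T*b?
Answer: 10179 + 7*sqrt(2) ≈ 10189.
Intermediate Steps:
T = -23
p(V, b) = -23*b
n(K) = 7*sqrt(2) (n(K) = sqrt(98) = 7*sqrt(2))
((p(-26, 35) + 6781) + 4203) + n(-79) = ((-23*35 + 6781) + 4203) + 7*sqrt(2) = ((-805 + 6781) + 4203) + 7*sqrt(2) = (5976 + 4203) + 7*sqrt(2) = 10179 + 7*sqrt(2)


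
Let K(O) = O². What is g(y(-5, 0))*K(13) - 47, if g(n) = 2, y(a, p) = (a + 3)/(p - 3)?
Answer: 291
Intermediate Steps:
y(a, p) = (3 + a)/(-3 + p)
g(y(-5, 0))*K(13) - 47 = 2*13² - 47 = 2*169 - 47 = 338 - 47 = 291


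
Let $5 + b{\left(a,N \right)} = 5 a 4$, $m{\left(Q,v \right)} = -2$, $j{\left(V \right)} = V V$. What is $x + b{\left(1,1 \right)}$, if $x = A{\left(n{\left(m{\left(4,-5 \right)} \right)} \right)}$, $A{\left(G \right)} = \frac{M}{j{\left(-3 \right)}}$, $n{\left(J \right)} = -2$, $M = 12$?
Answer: $\frac{49}{3} \approx 16.333$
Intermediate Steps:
$j{\left(V \right)} = V^{2}$
$A{\left(G \right)} = \frac{4}{3}$ ($A{\left(G \right)} = \frac{12}{\left(-3\right)^{2}} = \frac{12}{9} = 12 \cdot \frac{1}{9} = \frac{4}{3}$)
$x = \frac{4}{3} \approx 1.3333$
$b{\left(a,N \right)} = -5 + 20 a$ ($b{\left(a,N \right)} = -5 + 5 a 4 = -5 + 20 a$)
$x + b{\left(1,1 \right)} = \frac{4}{3} + \left(-5 + 20 \cdot 1\right) = \frac{4}{3} + \left(-5 + 20\right) = \frac{4}{3} + 15 = \frac{49}{3}$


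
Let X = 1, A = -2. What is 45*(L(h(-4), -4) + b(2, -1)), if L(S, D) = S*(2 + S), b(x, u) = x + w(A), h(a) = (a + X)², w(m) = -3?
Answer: 4410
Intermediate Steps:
h(a) = (1 + a)² (h(a) = (a + 1)² = (1 + a)²)
b(x, u) = -3 + x (b(x, u) = x - 3 = -3 + x)
45*(L(h(-4), -4) + b(2, -1)) = 45*((1 - 4)²*(2 + (1 - 4)²) + (-3 + 2)) = 45*((-3)²*(2 + (-3)²) - 1) = 45*(9*(2 + 9) - 1) = 45*(9*11 - 1) = 45*(99 - 1) = 45*98 = 4410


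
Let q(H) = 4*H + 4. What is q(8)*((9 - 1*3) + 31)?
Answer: 1332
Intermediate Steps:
q(H) = 4 + 4*H
q(8)*((9 - 1*3) + 31) = (4 + 4*8)*((9 - 1*3) + 31) = (4 + 32)*((9 - 3) + 31) = 36*(6 + 31) = 36*37 = 1332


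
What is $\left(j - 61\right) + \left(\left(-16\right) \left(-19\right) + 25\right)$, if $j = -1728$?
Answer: $-1460$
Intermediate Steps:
$\left(j - 61\right) + \left(\left(-16\right) \left(-19\right) + 25\right) = \left(-1728 - 61\right) + \left(\left(-16\right) \left(-19\right) + 25\right) = -1789 + \left(304 + 25\right) = -1789 + 329 = -1460$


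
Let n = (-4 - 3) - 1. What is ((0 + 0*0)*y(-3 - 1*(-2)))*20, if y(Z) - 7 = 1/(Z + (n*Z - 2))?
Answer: 0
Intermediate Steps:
n = -8 (n = -7 - 1 = -8)
y(Z) = 7 + 1/(-2 - 7*Z) (y(Z) = 7 + 1/(Z + (-8*Z - 2)) = 7 + 1/(Z + (-2 - 8*Z)) = 7 + 1/(-2 - 7*Z))
((0 + 0*0)*y(-3 - 1*(-2)))*20 = ((0 + 0*0)*((13 + 49*(-3 - 1*(-2)))/(2 + 7*(-3 - 1*(-2)))))*20 = ((0 + 0)*((13 + 49*(-3 + 2))/(2 + 7*(-3 + 2))))*20 = (0*((13 + 49*(-1))/(2 + 7*(-1))))*20 = (0*((13 - 49)/(2 - 7)))*20 = (0*(-36/(-5)))*20 = (0*(-⅕*(-36)))*20 = (0*(36/5))*20 = 0*20 = 0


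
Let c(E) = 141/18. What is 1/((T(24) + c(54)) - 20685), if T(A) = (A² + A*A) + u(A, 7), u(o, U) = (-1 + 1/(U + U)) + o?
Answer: -21/409544 ≈ -5.1277e-5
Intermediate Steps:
c(E) = 47/6 (c(E) = 141*(1/18) = 47/6)
u(o, U) = -1 + o + 1/(2*U) (u(o, U) = (-1 + 1/(2*U)) + o = -1 + o + 1/(2*U))
T(A) = -13/14 + A + 2*A² (T(A) = (A² + A*A) + (-1 + A + (½)/7) = (A² + A²) + (-1 + A + (½)*(⅐)) = 2*A² + (-1 + A + 1/14) = 2*A² + (-13/14 + A) = -13/14 + A + 2*A²)
1/((T(24) + c(54)) - 20685) = 1/(((-13/14 + 24 + 2*24²) + 47/6) - 20685) = 1/(((-13/14 + 24 + 2*576) + 47/6) - 20685) = 1/(((-13/14 + 24 + 1152) + 47/6) - 20685) = 1/((16451/14 + 47/6) - 20685) = 1/(24841/21 - 20685) = 1/(-409544/21) = -21/409544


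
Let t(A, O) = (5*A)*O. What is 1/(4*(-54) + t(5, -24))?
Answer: -1/816 ≈ -0.0012255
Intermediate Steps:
t(A, O) = 5*A*O
1/(4*(-54) + t(5, -24)) = 1/(4*(-54) + 5*5*(-24)) = 1/(-216 - 600) = 1/(-816) = -1/816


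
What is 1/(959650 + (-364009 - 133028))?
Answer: 1/462613 ≈ 2.1616e-6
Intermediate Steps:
1/(959650 + (-364009 - 133028)) = 1/(959650 - 497037) = 1/462613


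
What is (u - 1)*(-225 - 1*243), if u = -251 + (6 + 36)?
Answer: 98280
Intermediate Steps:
u = -209 (u = -251 + 42 = -209)
(u - 1)*(-225 - 1*243) = (-209 - 1)*(-225 - 1*243) = -210*(-225 - 243) = -210*(-468) = 98280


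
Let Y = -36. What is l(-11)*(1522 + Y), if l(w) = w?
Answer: -16346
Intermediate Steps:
l(-11)*(1522 + Y) = -11*(1522 - 36) = -11*1486 = -16346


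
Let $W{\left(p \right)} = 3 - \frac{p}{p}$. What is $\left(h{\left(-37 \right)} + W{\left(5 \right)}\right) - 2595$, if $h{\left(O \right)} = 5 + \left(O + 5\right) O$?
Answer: $-1404$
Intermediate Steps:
$h{\left(O \right)} = 5 + O \left(5 + O\right)$ ($h{\left(O \right)} = 5 + \left(5 + O\right) O = 5 + O \left(5 + O\right)$)
$W{\left(p \right)} = 2$ ($W{\left(p \right)} = 3 - 1 = 2$)
$\left(h{\left(-37 \right)} + W{\left(5 \right)}\right) - 2595 = \left(\left(5 + \left(-37\right)^{2} + 5 \left(-37\right)\right) + 2\right) - 2595 = \left(\left(5 + 1369 - 185\right) + 2\right) - 2595 = \left(1189 + 2\right) - 2595 = 1191 - 2595 = -1404$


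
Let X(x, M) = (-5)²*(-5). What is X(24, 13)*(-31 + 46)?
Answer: -1875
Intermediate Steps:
X(x, M) = -125 (X(x, M) = 25*(-5) = -125)
X(24, 13)*(-31 + 46) = -125*(-31 + 46) = -125*15 = -1875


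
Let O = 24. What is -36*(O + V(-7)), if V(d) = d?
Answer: -612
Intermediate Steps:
-36*(O + V(-7)) = -36*(24 - 7) = -36*17 = -612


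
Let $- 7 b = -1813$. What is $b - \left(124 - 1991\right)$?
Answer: $2126$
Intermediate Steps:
$b = 259$ ($b = \left(- \frac{1}{7}\right) \left(-1813\right) = 259$)
$b - \left(124 - 1991\right) = 259 - \left(124 - 1991\right) = 259 - -1867 = 259 + 1867 = 2126$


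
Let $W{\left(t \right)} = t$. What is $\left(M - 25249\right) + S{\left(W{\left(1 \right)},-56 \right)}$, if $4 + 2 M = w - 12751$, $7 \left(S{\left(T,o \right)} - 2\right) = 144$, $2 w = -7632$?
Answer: $- \frac{469167}{14} \approx -33512.0$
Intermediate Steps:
$w = -3816$ ($w = \frac{1}{2} \left(-7632\right) = -3816$)
$S{\left(T,o \right)} = \frac{158}{7}$ ($S{\left(T,o \right)} = 2 + \frac{1}{7} \cdot 144 = 2 + \frac{144}{7} = \frac{158}{7}$)
$M = - \frac{16571}{2}$ ($M = -2 + \frac{-3816 - 12751}{2} = -2 + \frac{1}{2} \left(-16567\right) = -2 - \frac{16567}{2} = - \frac{16571}{2} \approx -8285.5$)
$\left(M - 25249\right) + S{\left(W{\left(1 \right)},-56 \right)} = \left(- \frac{16571}{2} - 25249\right) + \frac{158}{7} = - \frac{67069}{2} + \frac{158}{7} = - \frac{469167}{14}$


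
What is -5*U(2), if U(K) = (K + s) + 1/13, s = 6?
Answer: -525/13 ≈ -40.385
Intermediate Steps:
U(K) = 79/13 + K (U(K) = (K + 6) + 1/13 = (6 + K) + 1/13 = 79/13 + K)
-5*U(2) = -5*(79/13 + 2) = -5*105/13 = -525/13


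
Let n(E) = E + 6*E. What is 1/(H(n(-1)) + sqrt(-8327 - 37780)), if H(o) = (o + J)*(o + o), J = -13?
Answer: 280/124507 - 3*I*sqrt(5123)/124507 ≈ 0.0022489 - 0.0017246*I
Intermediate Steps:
n(E) = 7*E
H(o) = 2*o*(-13 + o) (H(o) = (o - 13)*(o + o) = (-13 + o)*(2*o) = 2*o*(-13 + o))
1/(H(n(-1)) + sqrt(-8327 - 37780)) = 1/(2*(7*(-1))*(-13 + 7*(-1)) + sqrt(-8327 - 37780)) = 1/(2*(-7)*(-13 - 7) + sqrt(-46107)) = 1/(2*(-7)*(-20) + 3*I*sqrt(5123)) = 1/(280 + 3*I*sqrt(5123))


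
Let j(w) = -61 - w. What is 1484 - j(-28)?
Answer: 1517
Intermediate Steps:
1484 - j(-28) = 1484 - (-61 - 1*(-28)) = 1484 - (-61 + 28) = 1484 - 1*(-33) = 1484 + 33 = 1517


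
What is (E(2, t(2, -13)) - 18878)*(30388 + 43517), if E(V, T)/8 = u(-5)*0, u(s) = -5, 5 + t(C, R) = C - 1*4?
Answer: -1395178590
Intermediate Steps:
t(C, R) = -9 + C (t(C, R) = -5 + (C - 1*4) = -5 + (C - 4) = -5 + (-4 + C) = -9 + C)
E(V, T) = 0 (E(V, T) = 8*(-5*0) = 8*0 = 0)
(E(2, t(2, -13)) - 18878)*(30388 + 43517) = (0 - 18878)*(30388 + 43517) = -18878*73905 = -1395178590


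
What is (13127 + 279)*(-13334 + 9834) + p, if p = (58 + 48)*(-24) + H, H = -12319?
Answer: -46935863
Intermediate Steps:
p = -14863 (p = (58 + 48)*(-24) - 12319 = 106*(-24) - 12319 = -2544 - 12319 = -14863)
(13127 + 279)*(-13334 + 9834) + p = (13127 + 279)*(-13334 + 9834) - 14863 = 13406*(-3500) - 14863 = -46921000 - 14863 = -46935863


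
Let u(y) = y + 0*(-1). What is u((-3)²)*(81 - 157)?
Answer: -684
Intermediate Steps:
u(y) = y (u(y) = y + 0 = y)
u((-3)²)*(81 - 157) = (-3)²*(81 - 157) = 9*(-76) = -684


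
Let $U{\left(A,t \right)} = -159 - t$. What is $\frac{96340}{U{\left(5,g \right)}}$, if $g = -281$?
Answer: $\frac{48170}{61} \approx 789.67$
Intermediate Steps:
$\frac{96340}{U{\left(5,g \right)}} = \frac{96340}{-159 - -281} = \frac{96340}{-159 + 281} = \frac{96340}{122} = 96340 \cdot \frac{1}{122} = \frac{48170}{61}$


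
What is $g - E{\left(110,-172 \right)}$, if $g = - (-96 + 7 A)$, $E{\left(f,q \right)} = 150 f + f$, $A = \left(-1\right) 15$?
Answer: $-16409$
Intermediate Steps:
$A = -15$
$E{\left(f,q \right)} = 151 f$
$g = 201$ ($g = - (-96 + 7 \left(-15\right)) = - (-96 - 105) = \left(-1\right) \left(-201\right) = 201$)
$g - E{\left(110,-172 \right)} = 201 - 151 \cdot 110 = 201 - 16610 = -16409$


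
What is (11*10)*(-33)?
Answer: -3630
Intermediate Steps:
(11*10)*(-33) = 110*(-33) = -3630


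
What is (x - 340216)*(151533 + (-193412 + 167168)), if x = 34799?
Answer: -38265390513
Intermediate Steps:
(x - 340216)*(151533 + (-193412 + 167168)) = (34799 - 340216)*(151533 + (-193412 + 167168)) = -305417*(151533 - 26244) = -305417*125289 = -38265390513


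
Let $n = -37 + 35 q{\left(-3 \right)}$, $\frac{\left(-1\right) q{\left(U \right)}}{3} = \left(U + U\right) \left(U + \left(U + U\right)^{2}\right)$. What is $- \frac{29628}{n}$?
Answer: $- \frac{29628}{20753} \approx -1.4276$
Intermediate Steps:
$q{\left(U \right)} = - 6 U \left(U + 4 U^{2}\right)$ ($q{\left(U \right)} = - 3 \left(U + U\right) \left(U + \left(U + U\right)^{2}\right) = - 3 \cdot 2 U \left(U + \left(2 U\right)^{2}\right) = - 3 \cdot 2 U \left(U + 4 U^{2}\right) = - 6 U \left(U + 4 U^{2}\right)$)
$n = 20753$ ($n = -37 + 35 \left(-3\right)^{2} \left(-6 - -72\right) = -37 + 35 \cdot 9 \left(-6 + 72\right) = -37 + 35 \cdot 9 \cdot 66 = -37 + 35 \cdot 594 = -37 + 20790 = 20753$)
$- \frac{29628}{n} = - \frac{29628}{20753}$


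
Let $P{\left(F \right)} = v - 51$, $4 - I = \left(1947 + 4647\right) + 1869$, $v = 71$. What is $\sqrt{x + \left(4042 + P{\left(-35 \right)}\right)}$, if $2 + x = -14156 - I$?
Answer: $i \sqrt{1637} \approx 40.46 i$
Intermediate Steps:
$I = -8459$ ($I = 4 - \left(\left(1947 + 4647\right) + 1869\right) = 4 - \left(6594 + 1869\right) = 4 - 8463 = -8459$)
$P{\left(F \right)} = 20$ ($P{\left(F \right)} = 71 - 51 = 20$)
$x = -5699$ ($x = -2 - 5697 = -5699$)
$\sqrt{x + \left(4042 + P{\left(-35 \right)}\right)} = \sqrt{-5699 + \left(4042 + 20\right)} = \sqrt{-5699 + 4062} = \sqrt{-1637} = i \sqrt{1637}$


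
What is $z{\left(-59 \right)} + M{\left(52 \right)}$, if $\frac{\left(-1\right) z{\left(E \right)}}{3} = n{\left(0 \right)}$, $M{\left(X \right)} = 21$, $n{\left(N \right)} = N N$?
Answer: $21$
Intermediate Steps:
$n{\left(N \right)} = N^{2}$
$z{\left(E \right)} = 0$ ($z{\left(E \right)} = - 3 \cdot 0^{2} = \left(-3\right) 0 = 0$)
$z{\left(-59 \right)} + M{\left(52 \right)} = 0 + 21 = 21$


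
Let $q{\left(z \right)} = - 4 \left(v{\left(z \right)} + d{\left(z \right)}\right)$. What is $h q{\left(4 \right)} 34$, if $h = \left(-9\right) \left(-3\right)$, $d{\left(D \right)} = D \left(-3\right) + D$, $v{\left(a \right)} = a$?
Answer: $14688$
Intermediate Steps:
$d{\left(D \right)} = - 2 D$ ($d{\left(D \right)} = - 3 D + D = - 2 D$)
$q{\left(z \right)} = 4 z$ ($q{\left(z \right)} = - 4 \left(z - 2 z\right) = - 4 \left(- z\right) = 4 z$)
$h = 27$
$h q{\left(4 \right)} 34 = 27 \cdot 4 \cdot 4 \cdot 34 = 27 \cdot 16 \cdot 34 = 432 \cdot 34 = 14688$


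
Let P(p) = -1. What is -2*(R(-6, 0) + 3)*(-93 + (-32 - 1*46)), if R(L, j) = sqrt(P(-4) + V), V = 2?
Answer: 1368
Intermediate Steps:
R(L, j) = 1 (R(L, j) = sqrt(-1 + 2) = sqrt(1) = 1)
-2*(R(-6, 0) + 3)*(-93 + (-32 - 1*46)) = -2*(1 + 3)*(-93 + (-32 - 1*46)) = -8*(-93 + (-32 - 46)) = -8*(-93 - 78) = -8*(-171) = -2*(-684) = 1368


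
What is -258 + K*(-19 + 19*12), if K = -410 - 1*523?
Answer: -195255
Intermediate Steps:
K = -933 (K = -410 - 523 = -933)
-258 + K*(-19 + 19*12) = -258 - 933*(-19 + 19*12) = -258 - 933*(-19 + 228) = -258 - 933*209 = -258 - 194997 = -195255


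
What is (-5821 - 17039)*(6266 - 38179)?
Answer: 729531180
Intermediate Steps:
(-5821 - 17039)*(6266 - 38179) = -22860*(-31913) = 729531180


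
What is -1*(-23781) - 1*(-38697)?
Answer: 62478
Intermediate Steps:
-1*(-23781) - 1*(-38697) = 23781 + 38697 = 62478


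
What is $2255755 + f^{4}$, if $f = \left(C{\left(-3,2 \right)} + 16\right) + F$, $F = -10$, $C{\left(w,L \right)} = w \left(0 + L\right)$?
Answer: $2255755$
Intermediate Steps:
$C{\left(w,L \right)} = L w$ ($C{\left(w,L \right)} = w L = L w$)
$f = 0$ ($f = \left(2 \left(-3\right) + 16\right) - 10 = \left(-6 + 16\right) - 10 = 10 - 10 = 0$)
$2255755 + f^{4} = 2255755 + 0^{4} = 2255755 + 0 = 2255755$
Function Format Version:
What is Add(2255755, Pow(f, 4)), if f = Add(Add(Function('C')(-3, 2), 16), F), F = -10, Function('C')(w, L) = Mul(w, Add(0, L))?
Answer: 2255755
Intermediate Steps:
Function('C')(w, L) = Mul(L, w) (Function('C')(w, L) = Mul(w, L) = Mul(L, w))
f = 0 (f = Add(Add(Mul(2, -3), 16), -10) = Add(Add(-6, 16), -10) = Add(10, -10) = 0)
Add(2255755, Pow(f, 4)) = Add(2255755, Pow(0, 4)) = Add(2255755, 0) = 2255755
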